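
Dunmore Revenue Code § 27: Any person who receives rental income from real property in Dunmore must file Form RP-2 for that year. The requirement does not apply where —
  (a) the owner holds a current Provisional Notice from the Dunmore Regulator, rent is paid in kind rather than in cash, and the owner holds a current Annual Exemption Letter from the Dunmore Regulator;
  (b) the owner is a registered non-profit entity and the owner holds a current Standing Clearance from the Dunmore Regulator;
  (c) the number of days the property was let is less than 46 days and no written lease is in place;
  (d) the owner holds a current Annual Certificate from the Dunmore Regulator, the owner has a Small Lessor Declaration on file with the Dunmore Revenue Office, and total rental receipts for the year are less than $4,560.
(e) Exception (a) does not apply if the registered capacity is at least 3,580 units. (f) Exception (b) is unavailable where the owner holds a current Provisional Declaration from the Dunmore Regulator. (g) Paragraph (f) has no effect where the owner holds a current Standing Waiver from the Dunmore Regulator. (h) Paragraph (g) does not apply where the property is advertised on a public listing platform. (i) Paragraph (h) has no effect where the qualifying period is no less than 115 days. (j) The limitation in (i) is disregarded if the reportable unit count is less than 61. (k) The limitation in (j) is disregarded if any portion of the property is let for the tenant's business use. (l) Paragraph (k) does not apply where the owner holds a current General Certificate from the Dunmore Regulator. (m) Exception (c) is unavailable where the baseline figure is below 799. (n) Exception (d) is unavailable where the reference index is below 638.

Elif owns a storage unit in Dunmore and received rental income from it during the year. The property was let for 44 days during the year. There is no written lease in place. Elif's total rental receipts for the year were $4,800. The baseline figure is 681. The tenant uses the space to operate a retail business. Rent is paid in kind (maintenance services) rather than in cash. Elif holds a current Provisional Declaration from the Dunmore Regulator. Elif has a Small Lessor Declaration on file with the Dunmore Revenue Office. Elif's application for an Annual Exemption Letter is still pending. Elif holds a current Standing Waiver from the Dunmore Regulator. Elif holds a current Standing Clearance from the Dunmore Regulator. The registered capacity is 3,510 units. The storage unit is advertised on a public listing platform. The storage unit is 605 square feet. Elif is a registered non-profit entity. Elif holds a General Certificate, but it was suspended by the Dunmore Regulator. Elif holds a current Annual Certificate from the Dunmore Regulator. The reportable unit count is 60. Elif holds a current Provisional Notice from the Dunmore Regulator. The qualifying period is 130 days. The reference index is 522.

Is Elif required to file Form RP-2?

No — exception (b) applies; Elif is not required to file Form RP-2.

Exception (a) requires that the owner holds a current Annual Exemption Letter from the Dunmore Regulator; but no current Annual Exemption Letter is held, so (a) is unavailable.
Exception (b) is satisfied on its face — Elif is a registered non-profit; a current Standing Clearance is held. As to paragraphs (f)–(l): (f) would limit (b) — a current Provisional Declaration is held — but (g) sets (f) aside: (g) operates against (f): a current Standing Waiver is held. (h) is triggered (the property is publicly advertised), but is set aside by (i): (i) operates against (h): the qualifying period is 130 days, meeting the 115 days threshold. (j) is triggered (the reportable unit count is 60, less than the 61 limit), but is set aside by (k): (k) operates — the space is let for business use. (l), which would lift (k), does not operate here — no current General Certificate is held. (b) remains available.
Exception (c)'s conditions are all satisfied: the number of days the property was let is 44 days, less than the 46 days limit; there is no written lease. Turning to paragraph (m): (m) applies — the baseline figure is 681, below the 799 limit. Exception (c) does not apply.
Exception (d) requires that total rental receipts for the year are less than $4,560; but total rental receipts for the year are $4,800, not less than $4,560, so (d) is unavailable.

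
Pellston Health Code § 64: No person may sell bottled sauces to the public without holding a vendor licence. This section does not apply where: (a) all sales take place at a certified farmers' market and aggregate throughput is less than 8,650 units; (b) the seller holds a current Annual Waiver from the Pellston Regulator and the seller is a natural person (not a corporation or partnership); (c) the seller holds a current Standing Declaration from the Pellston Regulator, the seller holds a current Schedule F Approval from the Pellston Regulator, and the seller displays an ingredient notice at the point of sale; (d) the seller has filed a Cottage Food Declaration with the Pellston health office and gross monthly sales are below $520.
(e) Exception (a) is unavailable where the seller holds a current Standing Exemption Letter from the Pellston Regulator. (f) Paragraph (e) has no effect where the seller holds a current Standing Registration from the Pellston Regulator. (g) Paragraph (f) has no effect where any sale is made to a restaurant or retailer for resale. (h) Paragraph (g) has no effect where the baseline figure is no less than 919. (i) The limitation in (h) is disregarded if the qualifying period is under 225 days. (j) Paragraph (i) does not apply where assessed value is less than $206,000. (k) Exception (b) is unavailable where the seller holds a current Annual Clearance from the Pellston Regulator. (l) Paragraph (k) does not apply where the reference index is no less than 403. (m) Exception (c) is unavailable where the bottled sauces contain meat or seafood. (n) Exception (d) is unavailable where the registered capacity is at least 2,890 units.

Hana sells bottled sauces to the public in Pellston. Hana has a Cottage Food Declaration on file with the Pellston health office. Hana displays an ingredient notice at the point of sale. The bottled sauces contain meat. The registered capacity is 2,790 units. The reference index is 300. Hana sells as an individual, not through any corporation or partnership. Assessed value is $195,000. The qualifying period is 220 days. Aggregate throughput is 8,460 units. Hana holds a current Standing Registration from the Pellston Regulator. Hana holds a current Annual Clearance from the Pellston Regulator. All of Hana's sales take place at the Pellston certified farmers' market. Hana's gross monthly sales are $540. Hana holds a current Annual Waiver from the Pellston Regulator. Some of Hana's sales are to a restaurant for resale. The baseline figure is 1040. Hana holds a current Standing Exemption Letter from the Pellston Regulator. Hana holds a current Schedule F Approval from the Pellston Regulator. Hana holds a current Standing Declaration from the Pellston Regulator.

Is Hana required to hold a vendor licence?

No — exception (a) applies; Hana is not required to hold a vendor licence.

Exception (a) is satisfied on its face — all sales are at a certified farmers' market; aggregate throughput is 8,460 units, less than the 8,650 units limit. Applying paragraphs (e)–(j): (e) would limit (a) — a current Standing Exemption Letter is held — but (f) sets (e) aside: (f) operates — a current Standing Registration is held. (g) operates (some sales are to a restaurant for resale), but yields to (h): (h) applies — the baseline figure is 1,040, meeting the 919 threshold. (i) would limit (h) — the qualifying period is 220 days, under the 225 days limit — but (j) sets (i) aside: (j) operates against (i): assessed value is $195,000, less than the $206,000 limit. So (a) applies.
Exception (b) is satisfied on its face — a current Annual Waiver is held; the seller is a natural person. However, paragraphs (k)–(l) must be considered: (k) applies — a current Annual Clearance is held. (l), which would lift (k), is not engaged — the reference index is 300, short of 403. So (b) is unavailable.
Exception (c) is satisfied on its face — a current Standing Declaration is held; a current Schedule F Approval is held; an ingredient notice is displayed. Turning to paragraph (m): (m) operates — the bottled sauces contain meat. Exception (c) does not apply.
Exception (d) fails — gross monthly sales are $540, not below $520.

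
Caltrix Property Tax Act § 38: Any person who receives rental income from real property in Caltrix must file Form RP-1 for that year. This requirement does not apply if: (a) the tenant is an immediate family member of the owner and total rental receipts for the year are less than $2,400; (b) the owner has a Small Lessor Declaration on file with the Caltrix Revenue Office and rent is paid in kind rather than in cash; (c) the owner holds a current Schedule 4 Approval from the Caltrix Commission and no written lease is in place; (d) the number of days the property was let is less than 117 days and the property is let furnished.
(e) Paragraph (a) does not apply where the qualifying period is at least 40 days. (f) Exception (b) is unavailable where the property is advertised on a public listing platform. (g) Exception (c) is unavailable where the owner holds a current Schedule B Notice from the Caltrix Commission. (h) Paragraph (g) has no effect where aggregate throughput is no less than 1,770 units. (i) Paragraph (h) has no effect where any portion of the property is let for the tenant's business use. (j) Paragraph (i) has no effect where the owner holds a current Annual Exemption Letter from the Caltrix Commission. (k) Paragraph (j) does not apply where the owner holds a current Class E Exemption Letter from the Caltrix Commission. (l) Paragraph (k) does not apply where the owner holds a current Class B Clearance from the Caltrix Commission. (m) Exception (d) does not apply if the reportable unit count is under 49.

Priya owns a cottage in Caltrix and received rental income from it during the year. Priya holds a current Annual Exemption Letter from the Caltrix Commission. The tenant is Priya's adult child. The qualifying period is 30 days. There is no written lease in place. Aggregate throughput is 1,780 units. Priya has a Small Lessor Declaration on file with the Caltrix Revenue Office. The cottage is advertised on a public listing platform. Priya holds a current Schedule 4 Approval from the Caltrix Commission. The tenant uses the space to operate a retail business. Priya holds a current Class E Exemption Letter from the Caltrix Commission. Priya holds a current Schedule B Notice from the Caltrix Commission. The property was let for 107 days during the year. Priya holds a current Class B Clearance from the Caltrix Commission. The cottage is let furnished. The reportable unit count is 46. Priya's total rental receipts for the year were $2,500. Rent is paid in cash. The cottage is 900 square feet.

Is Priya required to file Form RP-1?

No — exception (c) applies; Priya is not required to file Form RP-1.

Exception (a) fails — total rental receipts for the year are $2,500, not less than $2,400.
Exception (b) fails — rent is paid in cash.
All of (c)'s requirements are met (a current Schedule 4 Approval is held; there is no written lease). Under paragraphs (g)–(l): (g) would limit (c) — a current Schedule B Notice is held — but (h) sets (g) aside: (h) operates against (g): aggregate throughput is 1,780 units, meeting the 1,770 units threshold. (i) is engaged (the space is let for business use), but is set aside by (j): (j) is triggered — a current Annual Exemption Letter is held. (k) would limit (j) — a current Class E Exemption Letter is held — but (l) sets (k) aside: (l) operates against (k): a current Class B Clearance is held. (c) remains available.
Exception (d)'s conditions are all satisfied: the number of days the property was let is 107 days, less than the 117 days limit; the property is let furnished. Turning to paragraph (m): (m) operates against (d): the reportable unit count is 46, under the 49 limit. (d) is therefore removed.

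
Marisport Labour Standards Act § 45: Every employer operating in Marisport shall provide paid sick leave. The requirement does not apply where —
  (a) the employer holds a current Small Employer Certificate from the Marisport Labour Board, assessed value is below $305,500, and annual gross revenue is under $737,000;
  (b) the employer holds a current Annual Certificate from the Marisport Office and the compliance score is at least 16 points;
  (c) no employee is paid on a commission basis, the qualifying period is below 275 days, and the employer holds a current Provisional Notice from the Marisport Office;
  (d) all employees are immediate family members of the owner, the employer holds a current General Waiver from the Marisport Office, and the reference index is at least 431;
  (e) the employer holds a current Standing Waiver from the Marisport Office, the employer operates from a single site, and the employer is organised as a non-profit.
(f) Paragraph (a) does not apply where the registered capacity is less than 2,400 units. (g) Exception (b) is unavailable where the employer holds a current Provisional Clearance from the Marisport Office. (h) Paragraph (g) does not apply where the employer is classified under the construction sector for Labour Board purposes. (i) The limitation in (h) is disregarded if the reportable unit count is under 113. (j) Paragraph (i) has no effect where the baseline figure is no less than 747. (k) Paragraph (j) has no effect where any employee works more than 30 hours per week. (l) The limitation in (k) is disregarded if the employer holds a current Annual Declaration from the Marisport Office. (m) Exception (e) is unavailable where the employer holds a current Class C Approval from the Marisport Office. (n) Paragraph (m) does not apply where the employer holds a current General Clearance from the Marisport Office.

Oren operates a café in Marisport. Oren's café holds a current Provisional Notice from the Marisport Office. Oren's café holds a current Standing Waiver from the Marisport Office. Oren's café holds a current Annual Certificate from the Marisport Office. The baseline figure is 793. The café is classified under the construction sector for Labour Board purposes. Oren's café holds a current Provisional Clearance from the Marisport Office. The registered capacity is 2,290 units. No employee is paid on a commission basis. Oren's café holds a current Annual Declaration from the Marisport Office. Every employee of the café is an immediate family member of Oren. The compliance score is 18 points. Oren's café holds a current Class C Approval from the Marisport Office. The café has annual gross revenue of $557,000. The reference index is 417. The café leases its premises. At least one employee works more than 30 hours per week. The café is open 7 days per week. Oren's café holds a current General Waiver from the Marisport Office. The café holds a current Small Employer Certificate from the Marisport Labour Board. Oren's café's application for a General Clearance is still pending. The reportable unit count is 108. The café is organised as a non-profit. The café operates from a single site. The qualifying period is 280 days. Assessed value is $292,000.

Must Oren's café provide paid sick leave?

No — exception (b) applies; Oren's café is not required to provide paid sick leave.

Exception (a) is satisfied on its face — a current Small Employer Certificate is held; assessed value is $292,000, below the $305,500 limit; annual gross revenue is $557,000, under the $737,000 limit. However, paragraph (f) must be considered: (f) is triggered — the registered capacity is 2,290 units, less than the 2,400 units limit. Exception (a) does not apply.
Exception (b): a current Annual Certificate is held; the compliance score is 18 points, meeting the 16 points threshold — every condition holds. Considering the limiting provisions: (g) would limit (b) — a current Provisional Clearance is held — but (h) sets (g) aside: (h) is engaged — the café is classified under the construction sector. (i) would limit (h) — the reportable unit count is 108, under the 113 limit — but (j) sets (i) aside: (j) operates against (i): the baseline figure is 793, meeting the 747 threshold. (k) would limit (j) — at least one employee exceeds 30 hours/week — but (l) sets (k) aside: (l) operates against (k): a current Annual Declaration is held. Exception (b) stands.
Exception (c) fails — the qualifying period is 280 days, not below 275 days.
Exception (d) requires that the reference index is at least 431; but the reference index is 417, short of 431, so (d) is unavailable.
Exception (e)'s conditions are all satisfied: a current Standing Waiver is held; the employer operates from a single site; the employer is a non-profit. However, paragraphs (m)–(n) must be considered: (m) operates against (e): a current Class C Approval is held. (n) is inapplicable (there is no General Clearance in force), so (m) stands. So (e) is unavailable.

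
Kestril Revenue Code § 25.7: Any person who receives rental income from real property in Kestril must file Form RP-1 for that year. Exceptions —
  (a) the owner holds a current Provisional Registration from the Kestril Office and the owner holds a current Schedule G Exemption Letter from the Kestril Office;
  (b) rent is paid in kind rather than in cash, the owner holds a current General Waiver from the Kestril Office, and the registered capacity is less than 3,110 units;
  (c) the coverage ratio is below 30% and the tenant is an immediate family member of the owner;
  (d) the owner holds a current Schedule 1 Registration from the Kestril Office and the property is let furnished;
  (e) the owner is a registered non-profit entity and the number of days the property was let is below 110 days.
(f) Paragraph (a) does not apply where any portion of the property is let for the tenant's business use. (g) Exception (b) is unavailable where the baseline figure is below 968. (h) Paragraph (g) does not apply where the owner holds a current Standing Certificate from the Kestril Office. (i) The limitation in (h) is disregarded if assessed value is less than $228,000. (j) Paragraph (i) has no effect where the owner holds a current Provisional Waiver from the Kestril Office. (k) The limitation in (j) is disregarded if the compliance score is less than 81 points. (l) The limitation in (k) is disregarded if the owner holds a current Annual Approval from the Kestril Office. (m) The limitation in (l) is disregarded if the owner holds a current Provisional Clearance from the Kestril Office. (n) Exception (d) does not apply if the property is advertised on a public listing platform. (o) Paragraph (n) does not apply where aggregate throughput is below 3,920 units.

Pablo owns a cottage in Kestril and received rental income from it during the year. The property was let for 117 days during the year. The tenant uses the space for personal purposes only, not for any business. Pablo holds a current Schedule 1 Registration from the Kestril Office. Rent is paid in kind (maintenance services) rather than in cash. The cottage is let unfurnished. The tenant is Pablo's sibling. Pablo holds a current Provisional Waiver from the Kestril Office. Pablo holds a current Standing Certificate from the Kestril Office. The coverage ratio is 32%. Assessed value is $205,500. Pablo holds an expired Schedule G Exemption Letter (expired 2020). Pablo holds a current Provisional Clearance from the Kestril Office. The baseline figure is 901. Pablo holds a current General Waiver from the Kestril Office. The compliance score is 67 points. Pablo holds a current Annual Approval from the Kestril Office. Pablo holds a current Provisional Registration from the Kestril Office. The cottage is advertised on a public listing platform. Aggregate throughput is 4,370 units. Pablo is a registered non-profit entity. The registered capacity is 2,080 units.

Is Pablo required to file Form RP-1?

Yes — Pablo must file Form RP-1.

Exception (a) fails — the Schedule G Exemption Letter is not current.
Exception (b): rent is paid in kind; a current General Waiver is held; the registered capacity is 2,080 units, less than the 3,110 units limit — every condition holds. However, paragraphs (g)–(m) must be considered: (g) operates against (b): the baseline figure is 901, below the 968 limit. (h) would limit (g) — a current Standing Certificate is held — but (i) sets (h) aside: (i) operates against (h): assessed value is $205,500, less than the $228,000 limit. (j) is engaged (a current Provisional Waiver is held), but is itself disapplied by (k): (k) operates — the compliance score is 67 points, less than the 81 points limit. (l) would limit (k) — a current Annual Approval is held — but (m) sets (l) aside: (m) operates against (l): a current Provisional Clearance is held. Exception (b) does not apply.
Exception (c) does not apply: the coverage ratio is 32%, not below 30%.
Exception (d) fails — the property is let unfurnished.
Exception (e) does not apply: the number of days the property was let is 117 days, not below 110 days.
No exception displaces § 25.7.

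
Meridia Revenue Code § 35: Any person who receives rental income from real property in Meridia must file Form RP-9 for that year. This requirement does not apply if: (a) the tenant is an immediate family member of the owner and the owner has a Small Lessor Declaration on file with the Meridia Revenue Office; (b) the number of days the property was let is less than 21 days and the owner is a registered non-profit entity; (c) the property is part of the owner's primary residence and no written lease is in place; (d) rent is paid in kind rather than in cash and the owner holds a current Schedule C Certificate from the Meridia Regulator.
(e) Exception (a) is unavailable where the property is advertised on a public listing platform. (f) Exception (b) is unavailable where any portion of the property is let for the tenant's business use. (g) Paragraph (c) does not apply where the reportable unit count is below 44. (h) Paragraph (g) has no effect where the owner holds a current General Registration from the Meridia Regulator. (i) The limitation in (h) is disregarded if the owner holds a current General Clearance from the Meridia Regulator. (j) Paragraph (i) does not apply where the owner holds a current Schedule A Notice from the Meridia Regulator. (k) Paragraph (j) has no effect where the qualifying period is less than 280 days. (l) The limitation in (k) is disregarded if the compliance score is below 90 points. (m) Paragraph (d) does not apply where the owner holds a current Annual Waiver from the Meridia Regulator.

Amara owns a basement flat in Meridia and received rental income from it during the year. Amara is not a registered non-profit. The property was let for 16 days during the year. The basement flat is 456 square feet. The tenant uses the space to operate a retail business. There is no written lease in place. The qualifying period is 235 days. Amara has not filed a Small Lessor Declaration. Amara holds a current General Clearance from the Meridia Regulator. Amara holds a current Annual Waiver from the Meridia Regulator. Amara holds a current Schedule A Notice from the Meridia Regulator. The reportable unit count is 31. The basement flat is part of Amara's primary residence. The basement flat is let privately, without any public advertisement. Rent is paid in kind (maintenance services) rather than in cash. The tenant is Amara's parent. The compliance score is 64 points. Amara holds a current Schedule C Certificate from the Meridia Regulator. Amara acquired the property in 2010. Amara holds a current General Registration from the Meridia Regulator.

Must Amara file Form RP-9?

Exception (a) requires that the owner has a Small Lessor Declaration on file with the Meridia Revenue Office; but no Small Lessor Declaration is on file, so (a) is unavailable.
Exception (b) does not apply: Amara is not a registered non-profit.
Exception (c): the basement flat is part of the primary residence; there is no written lease — every condition holds. As to paragraphs (g)–(l): (g) is triggered (the reportable unit count is 31, below the 44 limit), but is itself disapplied by (h): (h) operates — a current General Registration is held. (i) would limit (h) — a current General Clearance is held — but (j) sets (i) aside: (j) is engaged — a current Schedule A Notice is held. (k) is engaged (the qualifying period is 235 days, less than the 280 days limit), but is set aside by (l): (l) operates against (k): the compliance score is 64 points, below the 90 points limit. Exception (c) stands.
Exception (d)'s conditions are all satisfied: rent is paid in kind; a current Schedule C Certificate is held. But: (m) operates against (d): a current Annual Waiver is held. So (d) is unavailable.

No — exception (c) applies; Amara is not required to file Form RP-9.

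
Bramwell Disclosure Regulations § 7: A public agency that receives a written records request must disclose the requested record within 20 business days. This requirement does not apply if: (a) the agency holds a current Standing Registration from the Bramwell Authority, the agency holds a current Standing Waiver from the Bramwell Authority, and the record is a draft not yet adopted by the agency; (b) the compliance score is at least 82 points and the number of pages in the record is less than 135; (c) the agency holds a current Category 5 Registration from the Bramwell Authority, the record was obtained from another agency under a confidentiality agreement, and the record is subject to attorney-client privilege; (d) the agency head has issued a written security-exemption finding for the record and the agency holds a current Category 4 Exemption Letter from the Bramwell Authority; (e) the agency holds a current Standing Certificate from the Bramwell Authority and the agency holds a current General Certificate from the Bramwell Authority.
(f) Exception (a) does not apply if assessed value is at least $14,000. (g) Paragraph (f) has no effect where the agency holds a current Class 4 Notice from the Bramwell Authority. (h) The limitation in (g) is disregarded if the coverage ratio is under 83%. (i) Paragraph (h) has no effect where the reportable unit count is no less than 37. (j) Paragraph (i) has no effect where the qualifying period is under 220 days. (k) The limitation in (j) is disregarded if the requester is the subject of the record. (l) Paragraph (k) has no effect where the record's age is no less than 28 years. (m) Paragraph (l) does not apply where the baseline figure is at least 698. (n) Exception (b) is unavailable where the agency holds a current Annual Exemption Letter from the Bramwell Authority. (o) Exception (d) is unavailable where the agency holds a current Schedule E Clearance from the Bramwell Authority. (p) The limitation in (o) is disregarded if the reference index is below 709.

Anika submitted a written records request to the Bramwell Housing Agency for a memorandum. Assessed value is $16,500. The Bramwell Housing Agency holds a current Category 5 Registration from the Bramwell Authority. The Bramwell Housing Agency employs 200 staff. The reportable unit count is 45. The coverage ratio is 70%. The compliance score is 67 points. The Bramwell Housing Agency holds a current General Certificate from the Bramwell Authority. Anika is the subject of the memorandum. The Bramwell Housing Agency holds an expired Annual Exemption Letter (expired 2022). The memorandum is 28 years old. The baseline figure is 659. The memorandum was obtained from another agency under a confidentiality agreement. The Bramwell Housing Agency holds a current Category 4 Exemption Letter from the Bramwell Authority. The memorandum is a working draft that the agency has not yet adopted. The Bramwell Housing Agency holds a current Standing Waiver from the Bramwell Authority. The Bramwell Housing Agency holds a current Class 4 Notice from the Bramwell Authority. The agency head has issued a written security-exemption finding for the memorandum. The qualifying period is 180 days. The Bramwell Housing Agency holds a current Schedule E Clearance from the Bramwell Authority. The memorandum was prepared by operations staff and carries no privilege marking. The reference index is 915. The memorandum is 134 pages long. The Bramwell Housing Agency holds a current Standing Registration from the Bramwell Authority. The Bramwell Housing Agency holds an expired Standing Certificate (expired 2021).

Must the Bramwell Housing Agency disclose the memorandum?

Exception (a)'s conditions are all satisfied: a current Standing Registration is held; a current Standing Waiver is held; the memorandum is an unadopted draft. However, paragraphs (f)–(m) must be considered: (f) operates against (a): assessed value is $16,500, meeting the $14,000 threshold. (g) would limit (f) — a current Class 4 Notice is held — but (h) sets (g) aside: (h) operates — the coverage ratio is 70%, under the 83% limit. (i) is engaged (the reportable unit count is 45, meeting the 37 threshold), but is set aside by (j): (j) operates against (i): the qualifying period is 180 days, under the 220 days limit. (k) is engaged (Anika is the subject of the memorandum), but is displaced by (l): (l) is triggered — the record's age is 28 years, meeting the 28 years threshold. (m) is inapplicable (the baseline figure is 659, short of 698), so (l) stands. So (a) is unavailable.
Exception (b) does not apply: the compliance score is 67 points, short of 82 points.
Exception (c) requires that the record is subject to attorney-client privilege; but the memorandum carries no privilege marking, so (c) is unavailable.
Exception (d) is satisfied on its face — a written security-exemption finding has been issued; a current Category 4 Exemption Letter is held. But: (o) applies — a current Schedule E Clearance is held. (p), which would lift (o), is not engaged — the reference index is 915, not below 709. So (d) is unavailable.
Exception (e) requires that the agency holds a current Standing Certificate from the Bramwell Authority; but the Standing Certificate is not current, so (e) is unavailable.
No exception is made out. the Bramwell Housing Agency falls within the general rule.

Yes — the Bramwell Housing Agency must disclose the memorandum.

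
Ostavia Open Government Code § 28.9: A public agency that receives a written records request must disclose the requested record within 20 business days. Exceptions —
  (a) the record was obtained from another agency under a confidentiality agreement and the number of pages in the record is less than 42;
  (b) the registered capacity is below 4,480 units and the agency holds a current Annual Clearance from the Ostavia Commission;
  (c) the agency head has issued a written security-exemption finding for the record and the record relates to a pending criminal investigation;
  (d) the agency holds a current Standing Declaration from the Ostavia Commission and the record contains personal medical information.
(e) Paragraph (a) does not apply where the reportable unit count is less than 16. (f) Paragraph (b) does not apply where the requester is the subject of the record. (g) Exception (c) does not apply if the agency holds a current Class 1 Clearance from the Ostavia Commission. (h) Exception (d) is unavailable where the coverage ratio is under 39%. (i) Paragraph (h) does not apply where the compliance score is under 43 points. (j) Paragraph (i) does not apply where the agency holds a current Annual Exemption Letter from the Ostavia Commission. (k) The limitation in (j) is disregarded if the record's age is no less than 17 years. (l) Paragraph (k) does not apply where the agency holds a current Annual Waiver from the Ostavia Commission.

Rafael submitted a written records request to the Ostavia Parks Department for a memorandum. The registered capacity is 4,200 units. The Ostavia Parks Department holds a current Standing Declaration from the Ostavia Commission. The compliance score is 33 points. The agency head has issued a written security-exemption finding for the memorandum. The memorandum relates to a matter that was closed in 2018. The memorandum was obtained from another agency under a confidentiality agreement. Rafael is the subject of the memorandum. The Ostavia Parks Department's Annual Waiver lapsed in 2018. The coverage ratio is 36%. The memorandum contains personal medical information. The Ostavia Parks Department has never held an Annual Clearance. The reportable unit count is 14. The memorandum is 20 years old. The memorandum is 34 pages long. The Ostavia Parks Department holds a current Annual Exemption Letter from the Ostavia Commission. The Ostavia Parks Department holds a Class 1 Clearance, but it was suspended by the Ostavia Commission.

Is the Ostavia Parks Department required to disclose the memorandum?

All of (a)'s requirements are met (the memorandum was obtained under a confidentiality agreement; the number of pages in the record is 34, less than the 42 limit). But applying paragraph (e): (e) is engaged — the reportable unit count is 14, less than the 16 limit. (a) is therefore removed.
Exception (b) fails — no current Annual Clearance is held.
Exception (c) does not apply: the memorandum relates to a closed matter.
Exception (d)'s conditions are all satisfied: a current Standing Declaration is held; the memorandum contains personal medical information. Applying paragraphs (h)–(l): (h) applies (the coverage ratio is 36%, under the 39% limit), but yields to (i): (i) is triggered — the compliance score is 33 points, under the 43 points limit. (j) would limit (i) — a current Annual Exemption Letter is held — but (k) sets (j) aside: (k) operates — the record's age is 20 years, meeting the 17 years threshold. (l) does not operate here (there is no Annual Waiver in force), so (k) stands. Exception (d) stands.

No — exception (d) applies; the Ostavia Parks Department is not required to disclose the memorandum.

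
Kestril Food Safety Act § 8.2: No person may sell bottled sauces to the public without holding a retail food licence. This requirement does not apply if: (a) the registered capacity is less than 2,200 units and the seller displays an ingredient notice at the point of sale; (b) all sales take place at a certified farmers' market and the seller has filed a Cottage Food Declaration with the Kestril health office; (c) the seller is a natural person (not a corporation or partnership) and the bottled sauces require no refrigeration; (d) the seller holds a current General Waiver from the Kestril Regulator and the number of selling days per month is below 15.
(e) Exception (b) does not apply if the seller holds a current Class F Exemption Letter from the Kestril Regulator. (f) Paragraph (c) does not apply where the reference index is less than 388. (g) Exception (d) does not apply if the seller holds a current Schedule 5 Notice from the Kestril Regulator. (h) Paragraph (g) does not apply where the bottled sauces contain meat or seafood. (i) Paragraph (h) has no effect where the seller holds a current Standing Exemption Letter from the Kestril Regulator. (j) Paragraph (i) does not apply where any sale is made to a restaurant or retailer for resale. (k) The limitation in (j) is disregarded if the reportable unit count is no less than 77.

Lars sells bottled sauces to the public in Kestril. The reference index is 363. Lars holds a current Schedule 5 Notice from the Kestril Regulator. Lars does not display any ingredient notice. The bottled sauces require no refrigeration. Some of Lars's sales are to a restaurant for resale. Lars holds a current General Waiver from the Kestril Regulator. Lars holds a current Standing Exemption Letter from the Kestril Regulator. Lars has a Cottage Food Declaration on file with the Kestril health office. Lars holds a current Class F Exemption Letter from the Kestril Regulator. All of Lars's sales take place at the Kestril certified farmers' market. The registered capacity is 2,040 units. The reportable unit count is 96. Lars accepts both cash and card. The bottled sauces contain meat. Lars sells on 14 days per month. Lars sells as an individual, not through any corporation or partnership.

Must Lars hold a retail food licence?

Exception (a) requires that the seller displays an ingredient notice at the point of sale; but no ingredient notice is displayed, so (a) is unavailable.
Exception (b)'s conditions are all satisfied: all sales are at a certified farmers' market; a Cottage Food Declaration is on file. However, paragraph (e) must be considered: (e) operates against (b): a current Class F Exemption Letter is held. So (b) is unavailable.
Exception (c): the seller is a natural person; the bottled sauces are shelf-stable — every condition holds. But applying paragraph (f): (f) is triggered — the reference index is 363, less than the 388 limit. So (c) is unavailable.
All of (d)'s requirements are met (a current General Waiver is held; the number of selling days per month is 14, below the 15 limit). Turning to paragraphs (g)–(k): (g) operates against (d): a current Schedule 5 Notice is held. (h) would limit (g) — the bottled sauces contain meat — but (i) sets (h) aside: (i) operates — a current Standing Exemption Letter is held. (j) is engaged (some sales are to a restaurant for resale), but is displaced by (k): (k) applies — the reportable unit count is 96, meeting the 77 threshold. So (d) is unavailable.
None of the exceptions is available; § 8.2 applies in full.

Yes — Lars must hold a retail food licence.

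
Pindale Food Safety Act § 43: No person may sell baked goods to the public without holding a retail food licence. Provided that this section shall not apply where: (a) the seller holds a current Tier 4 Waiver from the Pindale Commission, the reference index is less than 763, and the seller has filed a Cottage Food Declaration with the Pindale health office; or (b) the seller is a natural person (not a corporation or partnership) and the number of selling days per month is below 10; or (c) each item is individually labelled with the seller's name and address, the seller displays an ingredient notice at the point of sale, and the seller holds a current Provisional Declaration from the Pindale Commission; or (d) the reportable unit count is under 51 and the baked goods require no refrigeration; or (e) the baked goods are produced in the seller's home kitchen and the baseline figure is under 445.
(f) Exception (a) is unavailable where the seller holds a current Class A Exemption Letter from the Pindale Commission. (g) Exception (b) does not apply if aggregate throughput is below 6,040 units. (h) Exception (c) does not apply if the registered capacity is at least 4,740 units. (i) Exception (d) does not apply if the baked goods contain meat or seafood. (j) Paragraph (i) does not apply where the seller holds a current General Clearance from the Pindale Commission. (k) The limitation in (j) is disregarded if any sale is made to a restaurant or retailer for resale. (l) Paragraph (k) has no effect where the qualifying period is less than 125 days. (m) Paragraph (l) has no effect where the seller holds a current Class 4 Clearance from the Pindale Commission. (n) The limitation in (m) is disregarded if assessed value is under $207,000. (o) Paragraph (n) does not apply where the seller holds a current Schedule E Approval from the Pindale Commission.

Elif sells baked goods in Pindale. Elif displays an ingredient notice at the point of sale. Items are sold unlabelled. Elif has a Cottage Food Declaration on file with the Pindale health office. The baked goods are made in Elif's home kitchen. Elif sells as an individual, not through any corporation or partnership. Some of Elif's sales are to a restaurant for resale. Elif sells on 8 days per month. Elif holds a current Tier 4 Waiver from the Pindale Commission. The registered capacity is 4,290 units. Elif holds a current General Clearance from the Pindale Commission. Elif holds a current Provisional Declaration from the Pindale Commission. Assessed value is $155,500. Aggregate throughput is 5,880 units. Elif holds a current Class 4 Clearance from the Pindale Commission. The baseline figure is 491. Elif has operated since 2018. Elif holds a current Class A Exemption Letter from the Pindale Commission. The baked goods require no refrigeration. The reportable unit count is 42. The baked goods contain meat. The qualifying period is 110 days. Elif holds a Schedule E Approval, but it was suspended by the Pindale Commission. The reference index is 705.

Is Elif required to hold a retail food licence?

No — exception (d) applies; Elif is not required to hold a retail food licence.

All of (a)'s requirements are met (a current Tier 4 Waiver is held; the reference index is 705, less than the 763 limit; a Cottage Food Declaration is on file). Turning to paragraph (f): (f) operates against (a): a current Class A Exemption Letter is held. Exception (a) does not apply.
Exception (b)'s conditions are all satisfied: the seller is a natural person; the number of selling days per month is 8, below the 10 limit. However, paragraph (g) must be considered: (g) applies — aggregate throughput is 5,880 units, below the 6,040 units limit. (b) is therefore removed.
Exception (c) does not apply: items are sold unlabelled.
All of (d)'s requirements are met (the reportable unit count is 42, under the 51 limit; the baked goods are shelf-stable). Applying paragraphs (i)–(o): (i) is engaged (the baked goods contain meat), but is displaced by (j): (j) operates against (i): a current General Clearance is held. (k) would limit (j) — some sales are to a restaurant for resale — but (l) sets (k) aside: (l) operates against (k): the qualifying period is 110 days, less than the 125 days limit. (m) applies (a current Class 4 Clearance is held), but is set aside by (n): (n) is triggered — assessed value is $155,500, under the $207,000 limit. (o) is inapplicable (no current Schedule E Approval is held), so (n) stands. Exception (d) stands.
Exception (e) does not apply: the baseline figure is 491, not under 445.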